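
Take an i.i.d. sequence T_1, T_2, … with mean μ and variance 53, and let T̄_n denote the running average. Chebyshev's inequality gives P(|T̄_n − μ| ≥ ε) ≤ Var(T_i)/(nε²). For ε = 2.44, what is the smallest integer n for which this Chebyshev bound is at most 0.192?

47

Require 53/(n·2.44²) ≤ 0.192, i.e. n ≥ 53/(0.192·2.44²) = 46.366.
The smallest integer n is 47.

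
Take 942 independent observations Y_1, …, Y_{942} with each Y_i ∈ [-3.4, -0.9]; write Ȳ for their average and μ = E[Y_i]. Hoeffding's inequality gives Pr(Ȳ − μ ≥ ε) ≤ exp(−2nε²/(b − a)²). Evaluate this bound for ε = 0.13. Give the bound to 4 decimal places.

0.0061

Exponent: 2nε²/(b − a)² = 2·942·0.13² / 2.5² = 5.09434.
Bound = exp(−5.09434) = 0.00613.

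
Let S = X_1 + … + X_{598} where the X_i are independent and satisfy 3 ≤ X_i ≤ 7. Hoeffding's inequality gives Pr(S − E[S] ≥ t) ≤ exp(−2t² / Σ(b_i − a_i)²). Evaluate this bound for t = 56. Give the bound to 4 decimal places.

0.5192

Σ(b_i − a_i)² = 598·(4)² = 9568.
Exponent = 2·56²/9568 = 0.6555.
Bound = exp(−0.6555) = 0.51917.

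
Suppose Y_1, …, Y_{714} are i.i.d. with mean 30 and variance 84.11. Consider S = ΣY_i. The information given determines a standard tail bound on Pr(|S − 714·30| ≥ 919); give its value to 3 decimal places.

With mean and variance of each term known, Chebyshev's inequality bounds the deviation of the sum (or sample mean).
Var(S) = n·Var(Y_i) = 714·84.11 = 60054.54.
Chebyshev: Pr(|S − 714·30| ≥ 919) ≤ Var(S)/919² = 60054.54/844561 = 0.0711.

0.071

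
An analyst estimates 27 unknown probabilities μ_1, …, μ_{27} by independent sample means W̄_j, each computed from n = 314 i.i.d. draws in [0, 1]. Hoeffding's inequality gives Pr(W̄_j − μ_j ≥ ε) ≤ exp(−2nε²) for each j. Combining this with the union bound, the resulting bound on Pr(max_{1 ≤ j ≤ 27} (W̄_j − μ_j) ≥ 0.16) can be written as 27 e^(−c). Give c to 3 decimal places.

16.077

Union bound over the 27 events: Pr(max_{1 ≤ j ≤ 27} (W̄_j − μ_j) ≥ 0.16) ≤ 27·exp(−2nε²) = 27 exp(−2·314·0.16²).
So c = 2·314·0.16² = 16.0768.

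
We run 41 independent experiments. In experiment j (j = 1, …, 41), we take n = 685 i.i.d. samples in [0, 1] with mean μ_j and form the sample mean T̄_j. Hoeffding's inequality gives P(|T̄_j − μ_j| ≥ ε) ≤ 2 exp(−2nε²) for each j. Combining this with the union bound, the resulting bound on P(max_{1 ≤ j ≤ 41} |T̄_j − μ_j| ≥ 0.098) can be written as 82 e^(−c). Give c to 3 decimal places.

Union bound over the 41 events: P(max_{1 ≤ j ≤ 41} |T̄_j − μ_j| ≥ 0.098) ≤ 41·2·exp(−2nε²) = 82 exp(−2·685·0.098²).
So c = 2·685·0.098² = 13.1575.

13.157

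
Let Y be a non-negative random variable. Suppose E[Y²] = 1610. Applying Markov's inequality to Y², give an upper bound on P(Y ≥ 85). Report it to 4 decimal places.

Since Y ≥ 0, the event {Y ≥ 85} is the same as {Y² ≥ 7225}.
Markov's inequality applied to Y² gives P(Y² ≥ 7225) ≤ E[Y²]/7225 = 1610/7225 = 0.2228.

0.2228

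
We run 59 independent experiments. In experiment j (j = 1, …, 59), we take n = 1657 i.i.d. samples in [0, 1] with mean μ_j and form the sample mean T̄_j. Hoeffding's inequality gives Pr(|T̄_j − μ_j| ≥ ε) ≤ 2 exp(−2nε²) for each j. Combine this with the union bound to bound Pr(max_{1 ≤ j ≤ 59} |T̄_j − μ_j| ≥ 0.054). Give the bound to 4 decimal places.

0.0075

Per-experiment Hoeffding bound: 2·exp(−2·1657·0.054²) = 2·exp(−9.66362) = 0.00012711.
Union bound over 59 events: 59·0.00012711 = 0.00750.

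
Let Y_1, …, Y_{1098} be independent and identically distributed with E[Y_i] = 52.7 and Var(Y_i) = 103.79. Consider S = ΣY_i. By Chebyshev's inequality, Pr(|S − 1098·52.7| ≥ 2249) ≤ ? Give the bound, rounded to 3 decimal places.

0.023

Var(S) = n·Var(Y_i) = 1098·103.79 = 113961.42.
Chebyshev: Pr(|S − 1098·52.7| ≥ 2249) ≤ Var(S)/2249² = 113961.42/5058001 = 0.0225.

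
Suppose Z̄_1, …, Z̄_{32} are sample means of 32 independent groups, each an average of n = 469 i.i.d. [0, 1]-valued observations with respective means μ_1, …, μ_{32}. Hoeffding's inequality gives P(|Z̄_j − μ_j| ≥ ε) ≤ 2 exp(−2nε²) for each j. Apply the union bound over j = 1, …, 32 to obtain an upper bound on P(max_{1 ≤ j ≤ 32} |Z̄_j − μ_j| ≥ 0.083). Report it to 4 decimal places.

0.1000

Per-experiment Hoeffding bound: 2·exp(−2·469·0.083²) = 2·exp(−6.46188) = 0.0031237.
Union bound over 32 events: 32·0.0031237 = 0.09996.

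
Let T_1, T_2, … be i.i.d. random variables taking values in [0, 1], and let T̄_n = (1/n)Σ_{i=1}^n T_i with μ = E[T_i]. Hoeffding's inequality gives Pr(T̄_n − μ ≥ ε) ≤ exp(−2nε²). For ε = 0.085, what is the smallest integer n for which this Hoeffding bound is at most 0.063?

Require exp(−2nε²) ≤ 0.063, i.e. 2nε² ≥ ln(1/0.063) = 2.764621.
So n ≥ 2.764621 / (2·0.085²) = 191.323.
The smallest integer n is 192.

192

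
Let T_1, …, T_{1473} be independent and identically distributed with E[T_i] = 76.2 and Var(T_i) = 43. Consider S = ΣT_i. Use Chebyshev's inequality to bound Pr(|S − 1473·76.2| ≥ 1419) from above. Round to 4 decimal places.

Var(S) = n·Var(T_i) = 1473·43 = 63339.
Chebyshev: Pr(|S − 1473·76.2| ≥ 1419) ≤ Var(S)/1419² = 63339/2013561 = 0.0315.

0.0315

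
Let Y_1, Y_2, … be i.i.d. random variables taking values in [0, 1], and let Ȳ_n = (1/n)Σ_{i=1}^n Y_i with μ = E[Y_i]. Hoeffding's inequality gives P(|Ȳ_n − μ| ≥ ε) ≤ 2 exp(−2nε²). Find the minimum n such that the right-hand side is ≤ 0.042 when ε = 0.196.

51

Require 2·exp(−2nε²) ≤ 0.042, i.e. 2nε² ≥ ln(2/0.042) = 3.863233.
So n ≥ 3.863233 / (2·0.196²) = 50.282.
The smallest integer n is 51.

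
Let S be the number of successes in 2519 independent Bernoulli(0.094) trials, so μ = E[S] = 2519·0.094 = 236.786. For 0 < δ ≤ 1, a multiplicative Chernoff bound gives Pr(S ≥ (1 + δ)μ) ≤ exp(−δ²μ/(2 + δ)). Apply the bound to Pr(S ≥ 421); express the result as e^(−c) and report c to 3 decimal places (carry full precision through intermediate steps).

51.589

Write 421 = (1 + δ)μ, so δ = 421/236.786 − 1 = 0.7779767…
Then the exponent is δ²μ/(2 + δ) = (421 − μ)² / (μ·(2 + δ)) = 51.589419.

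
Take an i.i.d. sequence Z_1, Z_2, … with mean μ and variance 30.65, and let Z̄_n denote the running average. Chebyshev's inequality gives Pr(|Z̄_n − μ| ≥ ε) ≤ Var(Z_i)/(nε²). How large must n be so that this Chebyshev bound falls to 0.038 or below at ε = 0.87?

Require 30.65/(n·0.87²) ≤ 0.038, i.e. n ≥ 30.65/(0.038·0.87²) = 1065.635.
The smallest integer n is 1066.

1066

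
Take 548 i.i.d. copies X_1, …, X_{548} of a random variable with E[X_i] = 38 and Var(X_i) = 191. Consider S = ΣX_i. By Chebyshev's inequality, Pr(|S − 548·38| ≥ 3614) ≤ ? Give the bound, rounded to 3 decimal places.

0.008

Var(S) = n·Var(X_i) = 548·191 = 104668.
Chebyshev: Pr(|S − 548·38| ≥ 3614) ≤ Var(S)/3614² = 104668/13060996 = 0.0080.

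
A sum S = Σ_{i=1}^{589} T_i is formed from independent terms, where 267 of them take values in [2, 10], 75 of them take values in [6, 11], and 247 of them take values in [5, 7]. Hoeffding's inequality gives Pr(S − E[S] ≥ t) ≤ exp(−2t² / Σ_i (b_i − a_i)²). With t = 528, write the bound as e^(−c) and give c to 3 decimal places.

Σ(b_i − a_i)² = 267·8² + 75·5² + 247·2² = 19951.
c = 2t² / 19951 = 2·528² / 19951 = 27.9469.

27.947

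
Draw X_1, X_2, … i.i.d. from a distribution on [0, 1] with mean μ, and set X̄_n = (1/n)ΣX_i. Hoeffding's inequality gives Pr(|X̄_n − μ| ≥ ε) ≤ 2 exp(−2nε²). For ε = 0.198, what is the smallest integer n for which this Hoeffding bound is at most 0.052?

47

Require 2·exp(−2nε²) ≤ 0.052, i.e. 2nε² ≥ ln(2/0.052) = 3.649659.
So n ≥ 3.649659 / (2·0.198²) = 46.547.
The smallest integer n is 47.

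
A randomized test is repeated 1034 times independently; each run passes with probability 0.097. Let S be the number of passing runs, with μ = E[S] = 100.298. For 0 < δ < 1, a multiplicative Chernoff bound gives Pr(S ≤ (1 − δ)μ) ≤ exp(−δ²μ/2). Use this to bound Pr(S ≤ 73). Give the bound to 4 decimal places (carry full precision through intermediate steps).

Write 73 = (1 − δ)μ, so δ = 1 − 73/100.298 = 0.2721689…
Then the exponent is δ²μ/2 = (μ − 73)²/(2μ) = 3.714834.
Bound = exp(−3.714834) = 0.02436.

0.0244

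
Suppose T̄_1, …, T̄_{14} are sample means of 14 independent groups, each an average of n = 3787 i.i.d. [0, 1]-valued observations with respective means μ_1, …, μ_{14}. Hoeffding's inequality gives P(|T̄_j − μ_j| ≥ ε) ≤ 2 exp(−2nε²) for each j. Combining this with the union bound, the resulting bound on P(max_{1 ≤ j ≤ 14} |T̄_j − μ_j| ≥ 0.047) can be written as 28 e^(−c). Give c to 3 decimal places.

Union bound over the 14 events: P(max_{1 ≤ j ≤ 14} |T̄_j − μ_j| ≥ 0.047) ≤ 14·2·exp(−2nε²) = 28 exp(−2·3787·0.047²).
So c = 2·3787·0.047² = 16.7310.

16.731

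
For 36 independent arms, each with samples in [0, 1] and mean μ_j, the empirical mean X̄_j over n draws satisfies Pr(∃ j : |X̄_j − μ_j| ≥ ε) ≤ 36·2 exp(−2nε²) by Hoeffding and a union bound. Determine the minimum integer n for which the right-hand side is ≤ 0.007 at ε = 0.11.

382

Need 2·36·exp(−2nε²) ≤ 0.007, i.e. exp(−2nε²) ≤ 0.007/72.
So 2nε² ≥ ln(72/0.007) = 9.238511.
Hence n ≥ 9.238511/(2·0.11²) = 381.757.
The smallest integer n is 382.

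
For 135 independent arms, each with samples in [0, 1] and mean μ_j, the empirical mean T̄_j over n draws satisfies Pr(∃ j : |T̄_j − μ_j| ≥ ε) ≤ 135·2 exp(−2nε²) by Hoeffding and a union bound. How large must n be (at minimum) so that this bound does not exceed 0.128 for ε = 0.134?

214

Need 2·135·exp(−2nε²) ≤ 0.128, i.e. exp(−2nε²) ≤ 0.128/270.
So 2nε² ≥ ln(270/0.128) = 7.654147.
Hence n ≥ 7.654147/(2·0.134²) = 213.136.
The smallest integer n is 214.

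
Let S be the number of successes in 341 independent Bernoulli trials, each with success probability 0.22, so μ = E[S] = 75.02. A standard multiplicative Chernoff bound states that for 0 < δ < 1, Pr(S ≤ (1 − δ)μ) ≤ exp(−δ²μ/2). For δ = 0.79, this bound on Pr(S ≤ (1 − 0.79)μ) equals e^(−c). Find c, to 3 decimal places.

c = δ²μ/2 = 0.79²·75.02/2 = 23.4100.

23.410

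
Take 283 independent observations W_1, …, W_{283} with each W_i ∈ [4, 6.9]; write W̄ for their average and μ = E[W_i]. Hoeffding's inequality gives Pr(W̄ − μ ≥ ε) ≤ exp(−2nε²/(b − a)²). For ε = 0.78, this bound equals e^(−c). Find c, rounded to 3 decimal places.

40.946

c = 2nε²/(b − a)² = 2·283·0.78² / 2.9² = 40.9458.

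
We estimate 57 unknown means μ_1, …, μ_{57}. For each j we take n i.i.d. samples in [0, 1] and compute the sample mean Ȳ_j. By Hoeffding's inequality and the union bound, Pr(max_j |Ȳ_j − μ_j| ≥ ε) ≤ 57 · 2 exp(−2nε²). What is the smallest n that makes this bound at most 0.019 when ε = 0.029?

5173

Need 2·57·exp(−2nε²) ≤ 0.019, i.e. exp(−2nε²) ≤ 0.019/114.
So 2nε² ≥ ln(114/0.019) = 8.699515.
Hence n ≥ 8.699515/(2·0.029²) = 5172.125.
The smallest integer n is 5173.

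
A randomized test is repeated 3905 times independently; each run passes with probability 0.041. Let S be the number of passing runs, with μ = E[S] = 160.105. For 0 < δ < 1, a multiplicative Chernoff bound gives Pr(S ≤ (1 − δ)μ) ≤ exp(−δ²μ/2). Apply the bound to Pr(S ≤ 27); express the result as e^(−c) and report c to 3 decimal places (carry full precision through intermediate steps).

55.329

Write 27 = (1 − δ)μ, so δ = 1 − 27/160.105 = 0.8313607…
Then the exponent is δ²μ/2 = (μ − 27)²/(2μ) = 55.329131.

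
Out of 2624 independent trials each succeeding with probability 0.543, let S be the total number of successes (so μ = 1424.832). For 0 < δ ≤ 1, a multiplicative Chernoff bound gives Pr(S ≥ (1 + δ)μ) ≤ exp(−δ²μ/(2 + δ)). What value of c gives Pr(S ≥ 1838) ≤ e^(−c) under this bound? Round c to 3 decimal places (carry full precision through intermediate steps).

Write 1838 = (1 + δ)μ, so δ = 1838/1424.832 − 1 = 0.2899766…
Then the exponent is δ²μ/(2 + δ) = (1838 − μ)² / (μ·(2 + δ)) = 52.318905.

52.319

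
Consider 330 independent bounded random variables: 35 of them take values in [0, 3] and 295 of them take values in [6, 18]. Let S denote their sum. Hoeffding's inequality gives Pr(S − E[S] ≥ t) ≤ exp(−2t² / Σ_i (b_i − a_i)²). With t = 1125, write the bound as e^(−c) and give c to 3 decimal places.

Σ(b_i − a_i)² = 35·3² + 295·12² = 42795.
c = 2t² / 42795 = 2·1125² / 42795 = 59.1483.

59.148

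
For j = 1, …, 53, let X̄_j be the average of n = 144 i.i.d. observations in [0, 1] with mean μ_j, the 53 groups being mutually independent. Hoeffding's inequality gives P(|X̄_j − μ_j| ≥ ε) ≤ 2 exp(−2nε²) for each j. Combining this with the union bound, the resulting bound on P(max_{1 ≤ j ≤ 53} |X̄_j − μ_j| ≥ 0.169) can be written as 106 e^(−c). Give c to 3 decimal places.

Union bound over the 53 events: P(max_{1 ≤ j ≤ 53} |X̄_j − μ_j| ≥ 0.169) ≤ 53·2·exp(−2nε²) = 106 exp(−2·144·0.169²).
So c = 2·144·0.169² = 8.2256.

8.226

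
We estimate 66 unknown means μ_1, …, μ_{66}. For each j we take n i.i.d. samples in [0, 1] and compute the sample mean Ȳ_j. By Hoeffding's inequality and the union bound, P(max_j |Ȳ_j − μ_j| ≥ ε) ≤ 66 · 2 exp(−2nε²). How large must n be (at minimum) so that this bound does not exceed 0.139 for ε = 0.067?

Need 2·66·exp(−2nε²) ≤ 0.139, i.e. exp(−2nε²) ≤ 0.139/132.
So 2nε² ≥ ln(132/0.139) = 6.856083.
Hence n ≥ 6.856083/(2·0.067²) = 763.654.
The smallest integer n is 764.

764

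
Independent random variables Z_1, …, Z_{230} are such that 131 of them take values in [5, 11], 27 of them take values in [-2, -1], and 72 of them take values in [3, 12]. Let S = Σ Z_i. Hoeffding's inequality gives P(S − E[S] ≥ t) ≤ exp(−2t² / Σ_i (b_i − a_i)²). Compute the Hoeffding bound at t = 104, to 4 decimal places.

Σ(b_i − a_i)² = 131·6² + 27·1² + 72·9² = 10575.
Exponent = 2·104² / 10575 = 2.04558.
Bound = exp(−2.04558) = 0.12931.

0.1293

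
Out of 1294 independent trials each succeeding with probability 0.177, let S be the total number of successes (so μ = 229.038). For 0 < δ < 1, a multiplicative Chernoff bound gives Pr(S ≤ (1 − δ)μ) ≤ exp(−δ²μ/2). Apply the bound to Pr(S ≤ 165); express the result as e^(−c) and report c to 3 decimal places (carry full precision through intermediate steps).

Write 165 = (1 − δ)μ, so δ = 1 − 165/229.038 = 0.2795955…
Then the exponent is δ²μ/2 = (μ − 165)²/(2μ) = 8.952369.

8.952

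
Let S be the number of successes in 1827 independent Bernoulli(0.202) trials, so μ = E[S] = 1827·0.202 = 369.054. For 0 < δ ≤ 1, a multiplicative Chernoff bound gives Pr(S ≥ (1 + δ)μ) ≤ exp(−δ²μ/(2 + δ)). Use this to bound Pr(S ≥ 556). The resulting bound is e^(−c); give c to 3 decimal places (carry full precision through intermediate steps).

Write 556 = (1 + δ)μ, so δ = 556/369.054 − 1 = 0.5065546…
Then the exponent is δ²μ/(2 + δ) = (556 − μ)² / (μ·(2 + δ)) = 37.780288.

37.780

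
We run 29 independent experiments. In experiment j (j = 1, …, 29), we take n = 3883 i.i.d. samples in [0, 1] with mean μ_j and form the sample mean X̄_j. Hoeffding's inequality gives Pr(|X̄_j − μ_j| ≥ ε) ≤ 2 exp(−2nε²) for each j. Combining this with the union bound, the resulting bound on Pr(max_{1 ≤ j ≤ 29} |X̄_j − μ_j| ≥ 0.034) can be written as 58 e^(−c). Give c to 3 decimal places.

Union bound over the 29 events: Pr(max_{1 ≤ j ≤ 29} |X̄_j − μ_j| ≥ 0.034) ≤ 29·2·exp(−2nε²) = 58 exp(−2·3883·0.034²).
So c = 2·3883·0.034² = 8.9775.

8.977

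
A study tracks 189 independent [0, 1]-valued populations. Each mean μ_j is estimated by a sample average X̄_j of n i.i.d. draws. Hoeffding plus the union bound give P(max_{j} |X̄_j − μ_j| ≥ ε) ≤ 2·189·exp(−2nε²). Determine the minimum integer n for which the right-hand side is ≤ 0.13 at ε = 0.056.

Need 2·189·exp(−2nε²) ≤ 0.13, i.e. exp(−2nε²) ≤ 0.13/378.
So 2nε² ≥ ln(378/0.13) = 7.975115.
Hence n ≥ 7.975115/(2·0.056²) = 1271.543.
The smallest integer n is 1272.

1272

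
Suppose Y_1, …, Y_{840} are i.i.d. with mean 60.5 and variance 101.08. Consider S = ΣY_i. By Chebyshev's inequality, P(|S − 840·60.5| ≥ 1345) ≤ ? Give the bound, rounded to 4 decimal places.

Var(S) = n·Var(Y_i) = 840·101.08 = 84907.2.
Chebyshev: P(|S − 840·60.5| ≥ 1345) ≤ Var(S)/1345² = 84907.2/1809025 = 0.0469.

0.0469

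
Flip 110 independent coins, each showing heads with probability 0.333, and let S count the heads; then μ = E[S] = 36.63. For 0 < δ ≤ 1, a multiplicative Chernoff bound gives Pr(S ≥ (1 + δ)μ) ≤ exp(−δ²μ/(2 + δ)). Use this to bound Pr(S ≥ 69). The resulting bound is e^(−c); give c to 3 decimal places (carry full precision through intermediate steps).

9.920

Write 69 = (1 + δ)μ, so δ = 69/36.63 − 1 = 0.8837019…
Then the exponent is δ²μ/(2 + δ) = (69 − μ)² / (μ·(2 + δ)) = 9.919690.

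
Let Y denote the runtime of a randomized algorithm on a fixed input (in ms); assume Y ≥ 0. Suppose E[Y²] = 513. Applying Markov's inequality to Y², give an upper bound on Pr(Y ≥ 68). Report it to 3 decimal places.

Since Y ≥ 0, the event {Y ≥ 68} is the same as {Y² ≥ 4624}.
Markov's inequality applied to Y² gives Pr(Y² ≥ 4624) ≤ E[Y²]/4624 = 513/4624 = 0.1109.

0.111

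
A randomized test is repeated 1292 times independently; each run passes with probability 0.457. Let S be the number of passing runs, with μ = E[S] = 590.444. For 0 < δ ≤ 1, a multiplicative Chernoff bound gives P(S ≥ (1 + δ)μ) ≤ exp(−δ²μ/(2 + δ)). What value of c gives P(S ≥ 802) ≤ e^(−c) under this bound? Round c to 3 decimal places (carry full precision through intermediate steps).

32.142

Write 802 = (1 + δ)μ, so δ = 802/590.444 − 1 = 0.3582999…
Then the exponent is δ²μ/(2 + δ) = (802 − μ)² / (μ·(2 + δ)) = 32.142004.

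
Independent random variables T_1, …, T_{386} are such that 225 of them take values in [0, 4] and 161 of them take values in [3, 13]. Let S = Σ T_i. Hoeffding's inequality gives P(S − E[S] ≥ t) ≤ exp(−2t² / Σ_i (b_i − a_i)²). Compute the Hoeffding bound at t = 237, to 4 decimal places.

Σ(b_i − a_i)² = 225·4² + 161·10² = 19700.
Exponent = 2·237² / 19700 = 5.70244.
Bound = exp(−5.70244) = 0.00334.

0.0033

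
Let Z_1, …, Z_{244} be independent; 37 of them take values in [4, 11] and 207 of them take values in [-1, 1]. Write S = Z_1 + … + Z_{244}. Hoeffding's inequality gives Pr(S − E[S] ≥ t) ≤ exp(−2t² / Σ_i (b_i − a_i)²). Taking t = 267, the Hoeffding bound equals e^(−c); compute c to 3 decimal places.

53.986

Σ(b_i − a_i)² = 37·7² + 207·2² = 2641.
c = 2t² / 2641 = 2·267² / 2641 = 53.9864.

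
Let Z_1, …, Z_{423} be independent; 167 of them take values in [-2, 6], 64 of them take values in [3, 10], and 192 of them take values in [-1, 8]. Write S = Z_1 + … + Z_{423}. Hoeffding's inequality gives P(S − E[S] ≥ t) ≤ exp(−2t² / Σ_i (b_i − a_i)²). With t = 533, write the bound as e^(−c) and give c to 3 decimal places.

19.342

Σ(b_i − a_i)² = 167·8² + 64·7² + 192·9² = 29376.
c = 2t² / 29376 = 2·533² / 29376 = 19.3416.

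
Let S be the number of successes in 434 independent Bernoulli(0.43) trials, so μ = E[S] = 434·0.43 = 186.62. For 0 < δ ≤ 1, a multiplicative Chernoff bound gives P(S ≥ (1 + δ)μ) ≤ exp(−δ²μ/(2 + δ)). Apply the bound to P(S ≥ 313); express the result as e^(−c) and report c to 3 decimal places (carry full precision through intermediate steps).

Write 313 = (1 + δ)μ, so δ = 313/186.62 − 1 = 0.677205…
Then the exponent is δ²μ/(2 + δ) = (313 − μ)² / (μ·(2 + δ)) = 31.968105.

31.968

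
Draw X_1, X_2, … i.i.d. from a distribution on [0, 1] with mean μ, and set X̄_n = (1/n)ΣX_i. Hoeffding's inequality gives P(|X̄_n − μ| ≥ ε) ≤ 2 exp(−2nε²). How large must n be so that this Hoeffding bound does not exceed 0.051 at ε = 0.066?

Require 2·exp(−2nε²) ≤ 0.051, i.e. 2nε² ≥ ln(2/0.051) = 3.669077.
So n ≥ 3.669077 / (2·0.066²) = 421.152.
The smallest integer n is 422.

422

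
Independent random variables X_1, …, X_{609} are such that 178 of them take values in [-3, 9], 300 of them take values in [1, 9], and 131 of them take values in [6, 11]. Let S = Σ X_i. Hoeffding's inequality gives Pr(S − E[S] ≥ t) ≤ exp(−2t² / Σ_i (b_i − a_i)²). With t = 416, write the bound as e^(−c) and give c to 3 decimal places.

7.195

Σ(b_i − a_i)² = 178·12² + 300·8² + 131·5² = 48107.
c = 2t² / 48107 = 2·416² / 48107 = 7.1946.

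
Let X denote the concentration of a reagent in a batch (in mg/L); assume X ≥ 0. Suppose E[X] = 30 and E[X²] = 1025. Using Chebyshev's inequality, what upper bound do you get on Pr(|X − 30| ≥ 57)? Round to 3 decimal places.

0.038

Var(X) = E[X²] − (E[X])² = 1025 − 900 = 125.
Chebyshev's inequality: Pr(|X − μ| ≥ t) ≤ Var(X)/t² = 125/3249 = 0.0385.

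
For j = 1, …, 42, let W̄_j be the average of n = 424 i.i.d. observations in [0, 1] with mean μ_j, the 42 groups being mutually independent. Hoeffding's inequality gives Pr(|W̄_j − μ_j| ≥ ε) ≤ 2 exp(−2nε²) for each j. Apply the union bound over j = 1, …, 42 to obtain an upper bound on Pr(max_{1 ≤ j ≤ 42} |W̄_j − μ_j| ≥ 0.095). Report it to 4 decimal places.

Per-experiment Hoeffding bound: 2·exp(−2·424·0.095²) = 2·exp(−7.65320) = 0.00094905.
Union bound over 42 events: 42·0.00094905 = 0.03986.

0.0399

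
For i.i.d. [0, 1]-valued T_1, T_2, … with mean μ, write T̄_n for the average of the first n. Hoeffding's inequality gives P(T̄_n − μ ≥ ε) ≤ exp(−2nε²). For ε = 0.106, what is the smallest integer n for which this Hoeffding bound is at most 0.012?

Require exp(−2nε²) ≤ 0.012, i.e. 2nε² ≥ ln(1/0.012) = 4.422849.
So n ≥ 4.422849 / (2·0.106²) = 196.816.
The smallest integer n is 197.

197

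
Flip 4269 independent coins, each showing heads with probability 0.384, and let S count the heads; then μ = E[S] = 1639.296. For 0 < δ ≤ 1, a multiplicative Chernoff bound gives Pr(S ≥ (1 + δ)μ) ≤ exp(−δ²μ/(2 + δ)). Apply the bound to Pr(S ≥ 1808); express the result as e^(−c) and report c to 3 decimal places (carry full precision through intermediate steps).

Write 1808 = (1 + δ)μ, so δ = 1808/1639.296 − 1 = 0.1029125…
Then the exponent is δ²μ/(2 + δ) = (1808 − μ)² / (μ·(2 + δ)) = 8.256048.

8.256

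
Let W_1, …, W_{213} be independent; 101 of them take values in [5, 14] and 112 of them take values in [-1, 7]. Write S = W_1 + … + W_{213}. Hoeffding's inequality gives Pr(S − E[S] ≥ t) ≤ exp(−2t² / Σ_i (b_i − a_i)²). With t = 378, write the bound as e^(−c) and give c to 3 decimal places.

Σ(b_i − a_i)² = 101·9² + 112·8² = 15349.
c = 2t² / 15349 = 2·378² / 15349 = 18.6180.

18.618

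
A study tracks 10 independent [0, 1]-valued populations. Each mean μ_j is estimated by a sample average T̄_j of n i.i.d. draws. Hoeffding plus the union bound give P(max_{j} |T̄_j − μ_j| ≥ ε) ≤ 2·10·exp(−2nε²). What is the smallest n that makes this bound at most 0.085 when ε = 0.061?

Need 2·10·exp(−2nε²) ≤ 0.085, i.e. exp(−2nε²) ≤ 0.085/20.
So 2nε² ≥ ln(20/0.085) = 5.460836.
Hence n ≥ 5.460836/(2·0.061²) = 733.786.
The smallest integer n is 734.

734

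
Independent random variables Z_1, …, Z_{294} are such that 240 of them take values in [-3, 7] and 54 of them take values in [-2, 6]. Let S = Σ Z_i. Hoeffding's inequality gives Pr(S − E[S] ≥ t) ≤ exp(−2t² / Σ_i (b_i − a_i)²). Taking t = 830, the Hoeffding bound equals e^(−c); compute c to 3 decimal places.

50.182

Σ(b_i − a_i)² = 240·10² + 54·8² = 27456.
c = 2t² / 27456 = 2·830² / 27456 = 50.1821.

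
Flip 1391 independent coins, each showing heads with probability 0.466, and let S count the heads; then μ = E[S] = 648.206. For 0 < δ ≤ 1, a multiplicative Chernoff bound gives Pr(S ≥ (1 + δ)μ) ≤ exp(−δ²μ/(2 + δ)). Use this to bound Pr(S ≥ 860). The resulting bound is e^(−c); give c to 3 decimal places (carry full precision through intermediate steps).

29.742

Write 860 = (1 + δ)μ, so δ = 860/648.206 − 1 = 0.3267387…
Then the exponent is δ²μ/(2 + δ) = (860 − μ)² / (μ·(2 + δ)) = 29.741758.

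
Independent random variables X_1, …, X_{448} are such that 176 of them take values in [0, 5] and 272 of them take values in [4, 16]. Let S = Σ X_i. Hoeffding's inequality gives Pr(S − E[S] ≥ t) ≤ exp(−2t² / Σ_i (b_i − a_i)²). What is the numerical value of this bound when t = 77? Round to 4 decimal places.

0.7617

Σ(b_i − a_i)² = 176·5² + 272·12² = 43568.
Exponent = 2·77² / 43568 = 0.27217.
Bound = exp(−0.27217) = 0.76172.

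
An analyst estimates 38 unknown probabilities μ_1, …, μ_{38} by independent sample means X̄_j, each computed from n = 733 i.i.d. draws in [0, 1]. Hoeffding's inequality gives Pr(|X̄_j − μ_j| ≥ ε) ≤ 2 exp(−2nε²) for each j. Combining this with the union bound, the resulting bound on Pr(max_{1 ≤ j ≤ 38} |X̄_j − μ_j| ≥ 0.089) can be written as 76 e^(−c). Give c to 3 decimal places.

Union bound over the 38 events: Pr(max_{1 ≤ j ≤ 38} |X̄_j − μ_j| ≥ 0.089) ≤ 38·2·exp(−2nε²) = 76 exp(−2·733·0.089²).
So c = 2·733·0.089² = 11.6122.

11.612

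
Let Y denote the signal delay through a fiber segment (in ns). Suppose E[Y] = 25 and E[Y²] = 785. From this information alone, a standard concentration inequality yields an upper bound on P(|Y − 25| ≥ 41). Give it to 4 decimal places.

The first two moments determine the variance, so Chebyshev's inequality is the sharpest standard bound available.
Var(Y) = E[Y²] − (E[Y])² = 785 − 625 = 160.
Chebyshev's inequality: P(|Y − μ| ≥ t) ≤ Var(Y)/t² = 160/1681 = 0.0952.

0.0952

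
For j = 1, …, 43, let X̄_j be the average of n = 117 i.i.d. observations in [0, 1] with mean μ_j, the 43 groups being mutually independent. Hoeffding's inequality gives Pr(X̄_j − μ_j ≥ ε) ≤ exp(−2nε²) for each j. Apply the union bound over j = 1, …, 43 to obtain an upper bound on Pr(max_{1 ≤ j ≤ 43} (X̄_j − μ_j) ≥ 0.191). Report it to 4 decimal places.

0.0084

Per-experiment Hoeffding bound: exp(−2·117·0.191²) = exp(−8.53655) = 0.00019617.
Union bound over 43 events: 43·0.00019617 = 0.00844.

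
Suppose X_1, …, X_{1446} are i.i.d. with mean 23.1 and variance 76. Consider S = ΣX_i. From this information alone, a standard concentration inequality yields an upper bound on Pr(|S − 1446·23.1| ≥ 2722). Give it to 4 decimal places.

With mean and variance of each term known, Chebyshev's inequality bounds the deviation of the sum (or sample mean).
Var(S) = n·Var(X_i) = 1446·76 = 109896.
Chebyshev: Pr(|S − 1446·23.1| ≥ 2722) ≤ Var(S)/2722² = 109896/7409284 = 0.0148.

0.0148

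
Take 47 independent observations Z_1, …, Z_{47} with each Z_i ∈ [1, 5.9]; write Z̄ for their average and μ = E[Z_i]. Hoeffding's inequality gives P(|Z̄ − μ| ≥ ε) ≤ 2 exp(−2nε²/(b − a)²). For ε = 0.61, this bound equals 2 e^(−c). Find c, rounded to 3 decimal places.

1.457

c = 2nε²/(b − a)² = 2·47·0.61² / 4.9² = 1.4568.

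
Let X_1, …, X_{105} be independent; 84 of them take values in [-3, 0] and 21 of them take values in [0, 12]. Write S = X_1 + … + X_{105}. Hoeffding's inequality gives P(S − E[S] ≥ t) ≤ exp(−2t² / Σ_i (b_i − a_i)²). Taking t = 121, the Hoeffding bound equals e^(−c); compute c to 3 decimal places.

7.747

Σ(b_i − a_i)² = 84·3² + 21·12² = 3780.
c = 2t² / 3780 = 2·121² / 3780 = 7.7466.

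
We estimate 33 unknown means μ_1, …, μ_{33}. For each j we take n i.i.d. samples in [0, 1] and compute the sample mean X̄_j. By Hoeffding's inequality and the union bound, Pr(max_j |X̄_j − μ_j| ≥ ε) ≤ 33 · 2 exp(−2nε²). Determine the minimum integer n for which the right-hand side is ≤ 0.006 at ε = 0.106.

Need 2·33·exp(−2nε²) ≤ 0.006, i.e. exp(−2nε²) ≤ 0.006/66.
So 2nε² ≥ ln(66/0.006) = 9.305651.
Hence n ≥ 9.305651/(2·0.106²) = 414.100.
The smallest integer n is 415.

415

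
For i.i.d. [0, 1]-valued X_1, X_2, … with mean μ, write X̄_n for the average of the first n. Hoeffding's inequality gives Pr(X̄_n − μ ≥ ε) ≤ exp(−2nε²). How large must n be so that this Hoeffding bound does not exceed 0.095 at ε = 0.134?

66

Require exp(−2nε²) ≤ 0.095, i.e. 2nε² ≥ ln(1/0.095) = 2.353878.
So n ≥ 2.353878 / (2·0.134²) = 65.546.
The smallest integer n is 66.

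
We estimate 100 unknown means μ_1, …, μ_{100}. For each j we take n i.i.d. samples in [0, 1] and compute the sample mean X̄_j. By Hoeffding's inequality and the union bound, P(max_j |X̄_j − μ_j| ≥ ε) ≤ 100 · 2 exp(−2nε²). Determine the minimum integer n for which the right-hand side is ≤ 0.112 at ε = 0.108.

Need 2·100·exp(−2nε²) ≤ 0.112, i.e. exp(−2nε²) ≤ 0.112/200.
So 2nε² ≥ ln(200/0.112) = 7.487574.
Hence n ≥ 7.487574/(2·0.108²) = 320.969.
The smallest integer n is 321.

321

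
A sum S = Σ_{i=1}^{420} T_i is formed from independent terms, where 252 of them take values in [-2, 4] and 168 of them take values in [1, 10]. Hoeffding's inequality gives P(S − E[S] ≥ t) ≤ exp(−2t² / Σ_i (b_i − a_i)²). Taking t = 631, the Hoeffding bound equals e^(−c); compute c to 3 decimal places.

35.111

Σ(b_i − a_i)² = 252·6² + 168·9² = 22680.
c = 2t² / 22680 = 2·631² / 22680 = 35.1112.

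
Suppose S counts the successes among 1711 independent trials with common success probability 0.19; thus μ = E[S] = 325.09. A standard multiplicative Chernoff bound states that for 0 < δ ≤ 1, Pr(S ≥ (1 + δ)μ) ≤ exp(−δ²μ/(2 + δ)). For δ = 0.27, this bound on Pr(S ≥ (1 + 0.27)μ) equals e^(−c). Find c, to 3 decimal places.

10.440

c = δ²μ/(2 + δ) = 0.27²·325.09/(2 + 0.27) = 10.4401.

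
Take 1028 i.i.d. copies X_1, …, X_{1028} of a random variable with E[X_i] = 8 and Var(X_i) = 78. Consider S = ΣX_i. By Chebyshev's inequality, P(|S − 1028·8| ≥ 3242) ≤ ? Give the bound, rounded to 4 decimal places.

Var(S) = n·Var(X_i) = 1028·78 = 80184.
Chebyshev: P(|S − 1028·8| ≥ 3242) ≤ Var(S)/3242² = 80184/10510564 = 0.0076.

0.0076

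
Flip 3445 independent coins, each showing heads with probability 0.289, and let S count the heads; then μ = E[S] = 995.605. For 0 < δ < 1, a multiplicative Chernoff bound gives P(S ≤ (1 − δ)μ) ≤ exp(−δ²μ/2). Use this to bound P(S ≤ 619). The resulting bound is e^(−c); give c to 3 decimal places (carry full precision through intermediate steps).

71.229

Write 619 = (1 − δ)μ, so δ = 1 − 619/995.605 = 0.3782675…
Then the exponent is δ²μ/2 = (μ − 619)²/(2μ) = 71.228713.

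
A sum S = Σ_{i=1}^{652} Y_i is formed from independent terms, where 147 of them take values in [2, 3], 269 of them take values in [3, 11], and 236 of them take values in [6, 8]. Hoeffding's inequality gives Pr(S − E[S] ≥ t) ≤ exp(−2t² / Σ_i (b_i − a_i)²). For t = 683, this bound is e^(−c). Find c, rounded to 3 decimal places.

Σ(b_i − a_i)² = 147·1² + 269·8² + 236·2² = 18307.
c = 2t² / 18307 = 2·683² / 18307 = 50.9629.

50.963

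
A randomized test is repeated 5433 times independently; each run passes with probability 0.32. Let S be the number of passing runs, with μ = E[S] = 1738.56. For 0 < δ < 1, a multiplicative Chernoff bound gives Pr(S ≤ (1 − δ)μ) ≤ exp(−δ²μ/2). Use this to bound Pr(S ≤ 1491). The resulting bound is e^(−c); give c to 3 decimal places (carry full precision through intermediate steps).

17.625

Write 1491 = (1 − δ)μ, so δ = 1 − 1491/1738.56 = 0.1423937…
Then the exponent is δ²μ/2 = (μ − 1491)²/(2μ) = 17.625493.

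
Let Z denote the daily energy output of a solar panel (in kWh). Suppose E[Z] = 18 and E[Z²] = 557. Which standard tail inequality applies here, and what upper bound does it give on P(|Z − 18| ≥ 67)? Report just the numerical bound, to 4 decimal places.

0.0519

The first two moments determine the variance, so Chebyshev's inequality is the sharpest standard bound available.
Var(Z) = E[Z²] − (E[Z])² = 557 − 324 = 233.
Chebyshev's inequality: P(|Z − μ| ≥ t) ≤ Var(Z)/t² = 233/4489 = 0.0519.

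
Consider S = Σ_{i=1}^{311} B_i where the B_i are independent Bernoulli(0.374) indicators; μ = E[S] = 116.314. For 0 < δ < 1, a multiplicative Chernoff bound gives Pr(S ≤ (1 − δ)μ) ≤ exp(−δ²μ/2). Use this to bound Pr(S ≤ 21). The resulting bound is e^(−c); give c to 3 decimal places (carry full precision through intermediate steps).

39.053

Write 21 = (1 − δ)μ, so δ = 1 − 21/116.314 = 0.8194542…
Then the exponent is δ²μ/2 = (μ − 21)²/(2μ) = 39.052731.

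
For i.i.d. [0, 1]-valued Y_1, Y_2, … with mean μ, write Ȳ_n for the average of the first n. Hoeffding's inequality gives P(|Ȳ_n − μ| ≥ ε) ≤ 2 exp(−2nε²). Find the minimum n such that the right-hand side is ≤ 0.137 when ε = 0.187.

Require 2·exp(−2nε²) ≤ 0.137, i.e. 2nε² ≥ ln(2/0.137) = 2.680922.
So n ≥ 2.680922 / (2·0.187²) = 38.333.
The smallest integer n is 39.

39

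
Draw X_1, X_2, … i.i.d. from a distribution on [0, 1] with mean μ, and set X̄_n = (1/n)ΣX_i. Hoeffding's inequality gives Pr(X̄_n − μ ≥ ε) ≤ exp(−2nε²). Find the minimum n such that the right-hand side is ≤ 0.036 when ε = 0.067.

371

Require exp(−2nε²) ≤ 0.036, i.e. 2nε² ≥ ln(1/0.036) = 3.324236.
So n ≥ 3.324236 / (2·0.067²) = 370.265.
The smallest integer n is 371.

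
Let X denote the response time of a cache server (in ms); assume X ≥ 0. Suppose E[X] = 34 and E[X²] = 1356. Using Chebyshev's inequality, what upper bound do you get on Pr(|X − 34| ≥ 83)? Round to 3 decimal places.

0.029

Var(X) = E[X²] − (E[X])² = 1356 − 1156 = 200.
Chebyshev's inequality: Pr(|X − μ| ≥ t) ≤ Var(X)/t² = 200/6889 = 0.0290.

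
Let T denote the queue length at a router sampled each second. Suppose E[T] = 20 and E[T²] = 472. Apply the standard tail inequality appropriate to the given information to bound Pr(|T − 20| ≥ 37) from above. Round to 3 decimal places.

0.053

The first two moments determine the variance, so Chebyshev's inequality is the sharpest standard bound available.
Var(T) = E[T²] − (E[T])² = 472 − 400 = 72.
Chebyshev's inequality: Pr(|T − μ| ≥ t) ≤ Var(T)/t² = 72/1369 = 0.0526.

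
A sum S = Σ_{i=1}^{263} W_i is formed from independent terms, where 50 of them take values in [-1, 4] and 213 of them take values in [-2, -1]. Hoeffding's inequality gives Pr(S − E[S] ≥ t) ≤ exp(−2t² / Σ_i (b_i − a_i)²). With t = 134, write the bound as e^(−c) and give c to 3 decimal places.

Σ(b_i − a_i)² = 50·5² + 213·1² = 1463.
c = 2t² / 1463 = 2·134² / 1463 = 24.5468.

24.547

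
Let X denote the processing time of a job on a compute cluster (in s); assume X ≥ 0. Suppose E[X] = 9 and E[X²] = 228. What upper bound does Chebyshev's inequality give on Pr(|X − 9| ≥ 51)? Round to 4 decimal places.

0.0565

Var(X) = E[X²] − (E[X])² = 228 − 81 = 147.
Chebyshev's inequality: Pr(|X − μ| ≥ t) ≤ Var(X)/t² = 147/2601 = 0.0565.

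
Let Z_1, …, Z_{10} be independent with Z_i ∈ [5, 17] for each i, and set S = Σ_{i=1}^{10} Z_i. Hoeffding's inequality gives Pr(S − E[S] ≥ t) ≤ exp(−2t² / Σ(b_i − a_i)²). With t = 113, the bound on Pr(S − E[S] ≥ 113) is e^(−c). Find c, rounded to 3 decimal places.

Σ(b_i − a_i)² = 10·(12)² = 1440.
c = 2t²/1440 = 2·113²/1440 = 17.7347.

17.735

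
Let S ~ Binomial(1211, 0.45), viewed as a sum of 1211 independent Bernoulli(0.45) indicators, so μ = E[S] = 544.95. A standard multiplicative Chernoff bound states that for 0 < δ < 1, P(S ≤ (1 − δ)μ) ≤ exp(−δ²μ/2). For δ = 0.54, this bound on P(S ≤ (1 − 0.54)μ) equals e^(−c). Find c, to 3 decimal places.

79.454

c = δ²μ/2 = 0.54²·544.95/2 = 79.4537.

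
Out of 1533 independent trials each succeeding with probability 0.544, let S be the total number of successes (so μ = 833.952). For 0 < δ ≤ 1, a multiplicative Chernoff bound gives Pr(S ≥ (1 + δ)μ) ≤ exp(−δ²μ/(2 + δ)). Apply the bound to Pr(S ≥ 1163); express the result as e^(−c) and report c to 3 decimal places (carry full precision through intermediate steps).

54.219

Write 1163 = (1 + δ)μ, so δ = 1163/833.952 − 1 = 0.3945647…
Then the exponent is δ²μ/(2 + δ) = (1163 − μ)² / (μ·(2 + δ)) = 54.218923.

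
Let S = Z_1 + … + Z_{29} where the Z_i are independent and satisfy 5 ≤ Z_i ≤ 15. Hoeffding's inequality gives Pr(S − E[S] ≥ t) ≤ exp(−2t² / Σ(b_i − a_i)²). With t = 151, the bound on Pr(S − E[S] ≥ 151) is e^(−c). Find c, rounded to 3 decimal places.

Σ(b_i − a_i)² = 29·(10)² = 2900.
c = 2t²/2900 = 2·151²/2900 = 15.7248.

15.725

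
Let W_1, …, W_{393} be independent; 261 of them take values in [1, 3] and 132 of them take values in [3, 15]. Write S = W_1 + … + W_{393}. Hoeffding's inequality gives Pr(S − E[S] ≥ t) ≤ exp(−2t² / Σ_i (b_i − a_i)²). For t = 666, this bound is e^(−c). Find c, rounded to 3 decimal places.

Σ(b_i − a_i)² = 261·2² + 132·12² = 20052.
c = 2t² / 20052 = 2·666² / 20052 = 44.2406.

44.241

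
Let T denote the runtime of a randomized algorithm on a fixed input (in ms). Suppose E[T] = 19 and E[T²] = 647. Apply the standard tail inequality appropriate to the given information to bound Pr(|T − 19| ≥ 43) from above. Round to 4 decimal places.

0.1547

The first two moments determine the variance, so Chebyshev's inequality is the sharpest standard bound available.
Var(T) = E[T²] − (E[T])² = 647 − 361 = 286.
Chebyshev's inequality: Pr(|T − μ| ≥ t) ≤ Var(T)/t² = 286/1849 = 0.1547.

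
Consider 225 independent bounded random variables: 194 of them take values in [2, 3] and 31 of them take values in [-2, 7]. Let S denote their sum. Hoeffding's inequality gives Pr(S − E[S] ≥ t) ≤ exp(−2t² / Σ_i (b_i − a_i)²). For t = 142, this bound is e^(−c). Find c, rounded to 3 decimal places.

14.909

Σ(b_i − a_i)² = 194·1² + 31·9² = 2705.
c = 2t² / 2705 = 2·142² / 2705 = 14.9087.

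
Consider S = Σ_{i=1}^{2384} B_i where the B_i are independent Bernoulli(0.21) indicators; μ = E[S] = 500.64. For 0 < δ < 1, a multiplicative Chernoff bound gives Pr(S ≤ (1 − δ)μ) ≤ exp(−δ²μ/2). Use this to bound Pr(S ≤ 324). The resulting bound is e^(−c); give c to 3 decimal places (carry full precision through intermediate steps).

31.162

Write 324 = (1 − δ)μ, so δ = 1 − 324/500.64 = 0.3528284…
Then the exponent is δ²μ/2 = (μ − 324)²/(2μ) = 31.161802.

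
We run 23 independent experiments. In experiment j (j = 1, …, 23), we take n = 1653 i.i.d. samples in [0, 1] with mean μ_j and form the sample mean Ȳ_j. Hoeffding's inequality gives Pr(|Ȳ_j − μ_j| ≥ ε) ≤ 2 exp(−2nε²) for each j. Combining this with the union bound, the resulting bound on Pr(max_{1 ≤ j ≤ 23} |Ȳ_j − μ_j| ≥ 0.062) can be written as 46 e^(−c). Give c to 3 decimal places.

Union bound over the 23 events: Pr(max_{1 ≤ j ≤ 23} |Ȳ_j − μ_j| ≥ 0.062) ≤ 23·2·exp(−2nε²) = 46 exp(−2·1653·0.062²).
So c = 2·1653·0.062² = 12.7083.

12.708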